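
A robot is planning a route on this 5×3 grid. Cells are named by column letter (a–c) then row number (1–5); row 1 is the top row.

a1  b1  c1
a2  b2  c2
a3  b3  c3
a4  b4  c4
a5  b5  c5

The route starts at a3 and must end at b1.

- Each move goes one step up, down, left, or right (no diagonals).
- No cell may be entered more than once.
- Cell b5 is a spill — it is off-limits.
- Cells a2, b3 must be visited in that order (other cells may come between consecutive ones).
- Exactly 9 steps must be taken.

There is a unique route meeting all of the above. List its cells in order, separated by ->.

The waypoints must appear in the order a2, b3, with no cell reused.
Route from a3: up to a2, right to b2, 2× down (reaching b4), right to c4, 3× up (reaching c1), left to b1 — 9 moves in all.
Check: order respected (a2 at step 1, b3 at step 3); 9 moves as required.

a3 -> a2 -> b2 -> b3 -> b4 -> c4 -> c3 -> c2 -> c1 -> b1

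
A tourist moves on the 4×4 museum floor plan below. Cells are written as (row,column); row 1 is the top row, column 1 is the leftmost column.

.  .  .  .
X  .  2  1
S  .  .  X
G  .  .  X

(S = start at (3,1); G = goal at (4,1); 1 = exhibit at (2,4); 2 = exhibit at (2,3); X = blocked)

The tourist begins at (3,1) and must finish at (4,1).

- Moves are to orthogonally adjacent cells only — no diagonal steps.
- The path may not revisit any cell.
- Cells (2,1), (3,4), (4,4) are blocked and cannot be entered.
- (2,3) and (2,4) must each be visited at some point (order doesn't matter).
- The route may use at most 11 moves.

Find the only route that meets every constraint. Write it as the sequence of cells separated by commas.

(3,1), (3,2), (2,2), (1,2), (1,3), (1,4), (2,4), (2,3), (3,3), (4,3), (4,2), (4,1)

The 11-move cap with required stops at (2,3), (2,4) leaves no slack for detours.
Route from (3,1): right to (3,2), 2× up (reaching (1,2)), 2× right (reaching (1,4)), down to (2,4), left to (2,3), 2× down (reaching (4,3)), 2× left (reaching (4,1)) — 11 moves in all.
Check: all required cells visited; 11 ≤ 11 moves.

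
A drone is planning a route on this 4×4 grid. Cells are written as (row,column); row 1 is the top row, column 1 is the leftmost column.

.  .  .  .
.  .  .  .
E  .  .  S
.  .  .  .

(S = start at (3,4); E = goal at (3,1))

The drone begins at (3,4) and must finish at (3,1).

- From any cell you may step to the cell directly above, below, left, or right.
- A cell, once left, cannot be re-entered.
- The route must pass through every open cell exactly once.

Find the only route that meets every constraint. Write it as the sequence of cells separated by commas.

(3,4), (4,4), (4,3), (3,3), (2,3), (2,4), (1,4), (1,3), (1,2), (1,1), (2,1), (2,2), (3,2), (4,2), (4,1), (3,1)

Need to visit all 16 open cells exactly once, starting at (3,4) and ending at (3,1).
Cell (1,1) has only two open neighbours ((2,1) and (1,2)), so the path must pass straight through it: one of those is the cell it's entered from and the other is where it exits.
Route from (3,4): down to (4,4), left to (4,3), 2× up (reaching (2,3)), right to (2,4), up to (1,4), 3× left (reaching (1,1)), down to (2,1), right to (2,2), 2× down (reaching (4,2)), left to (4,1), up to (3,1) — 15 moves in all.
Check: all 16 open cells covered.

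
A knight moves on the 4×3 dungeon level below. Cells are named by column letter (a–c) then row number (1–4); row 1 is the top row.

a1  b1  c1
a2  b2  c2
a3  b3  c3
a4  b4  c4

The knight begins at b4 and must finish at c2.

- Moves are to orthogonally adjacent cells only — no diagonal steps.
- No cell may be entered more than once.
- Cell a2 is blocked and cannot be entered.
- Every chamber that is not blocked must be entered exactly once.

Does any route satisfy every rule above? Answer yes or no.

no

Cell a1 has only one open neighbour but is neither the start nor the goal, so a Hamiltonian route would have to both enter and leave it through the same neighbour — impossible without revisiting.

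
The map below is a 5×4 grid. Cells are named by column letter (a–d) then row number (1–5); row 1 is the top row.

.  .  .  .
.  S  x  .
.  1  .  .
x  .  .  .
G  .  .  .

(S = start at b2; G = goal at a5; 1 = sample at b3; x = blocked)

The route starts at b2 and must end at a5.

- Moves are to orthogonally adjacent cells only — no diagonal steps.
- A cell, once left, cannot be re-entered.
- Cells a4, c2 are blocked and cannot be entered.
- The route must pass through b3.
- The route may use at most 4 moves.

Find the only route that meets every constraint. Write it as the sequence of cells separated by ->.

b2 -> b3 -> b4 -> b5 -> a5

Any route must reach b3 and still end at a5 within 4 moves, so the order of the required stops is forced.
Route from b2: 3× down (reaching b5), left to a5 — 4 moves in all.
Check: all required cells visited; 4 ≤ 4 moves.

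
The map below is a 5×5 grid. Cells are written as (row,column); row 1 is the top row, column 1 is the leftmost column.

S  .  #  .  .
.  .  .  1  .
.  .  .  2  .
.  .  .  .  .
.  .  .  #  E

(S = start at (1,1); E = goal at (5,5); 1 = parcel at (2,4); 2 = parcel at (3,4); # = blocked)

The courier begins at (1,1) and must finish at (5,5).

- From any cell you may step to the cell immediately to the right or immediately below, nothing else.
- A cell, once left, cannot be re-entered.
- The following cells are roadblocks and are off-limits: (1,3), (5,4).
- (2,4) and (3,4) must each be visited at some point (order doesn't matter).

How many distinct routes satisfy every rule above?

A right/down-only route from (1,1) to (5,5) makes exactly 4 down-moves and 4 right-moves in some order.
With no other constraints that would be C(8,4) = 70 routes.
A monotone route can only reach the required cells in the order (2,4), (3,4), so split there and multiply the segment counts (each segment already excludes blocked cells): (1,1)→(2,4): 2; (2,4)→(3,4): 1; (3,4)→(5,5): 2; product = 4.
That gives 4 routes.

4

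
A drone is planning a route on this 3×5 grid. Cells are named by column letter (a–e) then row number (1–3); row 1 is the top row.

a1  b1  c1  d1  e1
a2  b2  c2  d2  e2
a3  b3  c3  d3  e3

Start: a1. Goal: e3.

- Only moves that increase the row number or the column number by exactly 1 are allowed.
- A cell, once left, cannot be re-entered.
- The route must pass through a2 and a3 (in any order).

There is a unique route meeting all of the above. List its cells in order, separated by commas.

a1, a2, a3, b3, c3, d3, e3

Moves only go right or down, so the column and row indices never decrease.
Route from a1: 2× down (reaching a3), 4× right (reaching e3) — 6 moves in all.
Check: all required cells visited.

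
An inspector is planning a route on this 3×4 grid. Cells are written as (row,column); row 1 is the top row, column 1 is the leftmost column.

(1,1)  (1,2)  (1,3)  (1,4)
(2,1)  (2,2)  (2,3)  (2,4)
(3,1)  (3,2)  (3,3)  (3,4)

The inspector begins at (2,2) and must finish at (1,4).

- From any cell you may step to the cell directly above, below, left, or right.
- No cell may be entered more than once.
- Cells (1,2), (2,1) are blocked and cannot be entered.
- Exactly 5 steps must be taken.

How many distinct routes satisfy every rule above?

Need simple routes of exactly 5 moves from (2,2) to (1,4) (Manhattan distance 3, so 1 moves are spent on a detour and 1 undoing it).
Enumerating: (2,2) (3,2) (3,3) (2,3) (1,3) (1,4) | (2,2) (3,2) (3,3) (2,3) (2,4) (1,4) | (2,2) (3,2) (3,3) (3,4) (2,4) (1,4) | (2,2) (2,3) (3,3) (3,4) (2,4) (1,4).
That gives 4 routes.

4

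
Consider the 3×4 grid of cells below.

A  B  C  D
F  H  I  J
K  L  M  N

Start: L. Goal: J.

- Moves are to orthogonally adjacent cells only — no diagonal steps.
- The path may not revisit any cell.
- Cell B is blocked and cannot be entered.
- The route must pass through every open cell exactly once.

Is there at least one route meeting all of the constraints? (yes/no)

Cell A has only one open neighbour but is neither the start nor the goal, so a Hamiltonian route would have to both enter and leave it through the same neighbour — impossible without revisiting.

no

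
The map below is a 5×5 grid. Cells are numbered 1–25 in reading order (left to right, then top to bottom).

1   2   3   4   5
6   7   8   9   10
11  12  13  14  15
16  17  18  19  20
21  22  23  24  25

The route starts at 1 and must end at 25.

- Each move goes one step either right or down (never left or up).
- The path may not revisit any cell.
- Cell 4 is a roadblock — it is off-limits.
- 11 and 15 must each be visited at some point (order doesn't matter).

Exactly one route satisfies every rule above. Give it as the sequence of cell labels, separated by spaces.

Moves only go right or down, so the column and row indices never decrease.
Route from 1: 2× down (reaching 11), 4× right (reaching 15), 2× down (reaching 25) — 8 moves in all.
Check: all required cells visited.

1 6 11 12 13 14 15 20 25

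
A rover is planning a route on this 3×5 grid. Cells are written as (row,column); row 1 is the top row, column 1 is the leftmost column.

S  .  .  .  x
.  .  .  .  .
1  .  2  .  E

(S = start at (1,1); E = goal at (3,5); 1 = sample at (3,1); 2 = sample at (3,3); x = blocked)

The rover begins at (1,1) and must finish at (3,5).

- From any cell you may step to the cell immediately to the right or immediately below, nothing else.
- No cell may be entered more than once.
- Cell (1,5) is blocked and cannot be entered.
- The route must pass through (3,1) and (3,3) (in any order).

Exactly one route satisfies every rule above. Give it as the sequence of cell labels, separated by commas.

Moves only go right or down, so the column and row indices never decrease.
Route from (1,1): down 2 to (3,1), right 4 to (3,5) — 6 moves in all.
Check: all required cells visited.

(1,1), (2,1), (3,1), (3,2), (3,3), (3,4), (3,5)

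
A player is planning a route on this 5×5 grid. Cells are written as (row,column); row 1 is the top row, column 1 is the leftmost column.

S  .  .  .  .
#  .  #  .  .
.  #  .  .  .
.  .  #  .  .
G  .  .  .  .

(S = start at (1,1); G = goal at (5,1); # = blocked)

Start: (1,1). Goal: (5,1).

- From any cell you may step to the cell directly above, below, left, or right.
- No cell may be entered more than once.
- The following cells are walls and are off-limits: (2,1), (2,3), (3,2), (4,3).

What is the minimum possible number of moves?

10

The Manhattan distance from (1,1) to (5,1) is |1−5| + |1−1| = 4, so at least 4 moves are needed.
That bound ignores the blocked cells. Measuring each leg by the fewest moves that actually steer around them ((1,1)→(5,1): 10) raises the lower bound to 10.
A route of 10 moves exists: (1,1) → (1,2) → (1,3) → (1,4) → (2,4) → (3,4) → (4,4) → (5,4) → (5,3) → (5,2) → (5,1).
Since 10 matches that lower bound, it is optimal.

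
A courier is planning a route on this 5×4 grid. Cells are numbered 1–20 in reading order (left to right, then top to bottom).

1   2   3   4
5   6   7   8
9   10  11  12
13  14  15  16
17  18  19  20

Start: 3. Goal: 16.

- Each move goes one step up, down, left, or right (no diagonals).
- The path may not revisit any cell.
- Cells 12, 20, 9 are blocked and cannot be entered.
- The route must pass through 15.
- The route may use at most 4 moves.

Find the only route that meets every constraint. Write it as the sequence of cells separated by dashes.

Any route must reach 15 and still end at 16 within 4 moves, so the order of the required stops is forced.
Route from 3: down 3 to 15, right 1 to 16 — 4 moves in all.
Check: all required cells visited; 4 ≤ 4 moves.

3 - 7 - 11 - 15 - 16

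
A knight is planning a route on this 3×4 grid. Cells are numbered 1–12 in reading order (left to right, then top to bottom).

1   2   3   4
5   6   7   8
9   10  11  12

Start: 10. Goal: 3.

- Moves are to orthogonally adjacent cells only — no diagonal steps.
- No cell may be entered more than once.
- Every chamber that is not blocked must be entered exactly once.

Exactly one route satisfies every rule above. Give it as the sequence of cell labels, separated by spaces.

Need to visit all 12 open cells exactly once, starting at 10 and ending at 3.
Route from 10: left to 9, 2× up (reaching 1), right to 2, down to 6, right to 7, down to 11, right to 12, 2× up (reaching 4), left to 3 — 11 moves in all.
Check: all 12 open cells covered.

10 9 5 1 2 6 7 11 12 8 4 3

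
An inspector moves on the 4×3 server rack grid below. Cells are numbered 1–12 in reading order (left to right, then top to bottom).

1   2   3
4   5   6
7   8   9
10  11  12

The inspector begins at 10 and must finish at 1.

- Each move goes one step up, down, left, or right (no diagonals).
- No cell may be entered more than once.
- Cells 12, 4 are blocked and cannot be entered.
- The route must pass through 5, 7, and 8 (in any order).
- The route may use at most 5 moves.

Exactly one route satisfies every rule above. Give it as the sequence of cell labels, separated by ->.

10 -> 7 -> 8 -> 5 -> 2 -> 1

The 5-move cap with required stops at 5, 7, 8 leaves no slack for detours.
Route from 10: up 1 to 7, right 1 to 8, up 2 to 2, left 1 to 1 — 5 moves in all.
Check: all required cells visited; 5 ≤ 5 moves.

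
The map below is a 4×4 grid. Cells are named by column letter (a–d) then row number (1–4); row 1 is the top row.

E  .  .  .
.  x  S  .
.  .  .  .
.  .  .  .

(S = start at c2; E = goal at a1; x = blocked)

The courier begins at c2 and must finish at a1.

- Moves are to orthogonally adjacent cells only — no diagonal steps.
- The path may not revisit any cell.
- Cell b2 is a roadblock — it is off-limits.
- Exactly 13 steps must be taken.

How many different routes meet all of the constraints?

Need simple routes of exactly 13 moves from c2 to a1 (Manhattan distance 3, so 5 moves are spent on a detour and 5 undoing it).
Enumerating: c2 c1 d1 d2 d3 d4 c4 c3 b3 b4 a4 a3 a2 a1 | c2 c3 b3 a3 a4 b4 c4 d4 d3 d2 d1 c1 b1 a1.
That gives 2 routes.

2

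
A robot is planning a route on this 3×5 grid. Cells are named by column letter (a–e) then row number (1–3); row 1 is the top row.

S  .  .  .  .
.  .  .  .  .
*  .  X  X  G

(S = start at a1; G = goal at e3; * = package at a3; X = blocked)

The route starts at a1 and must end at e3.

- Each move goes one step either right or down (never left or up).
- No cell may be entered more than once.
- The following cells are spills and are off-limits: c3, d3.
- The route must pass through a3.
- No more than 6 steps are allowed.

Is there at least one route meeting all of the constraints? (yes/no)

no

Every right/down route from a3 to e3 runs into a blocked cell, so that leg cannot be completed.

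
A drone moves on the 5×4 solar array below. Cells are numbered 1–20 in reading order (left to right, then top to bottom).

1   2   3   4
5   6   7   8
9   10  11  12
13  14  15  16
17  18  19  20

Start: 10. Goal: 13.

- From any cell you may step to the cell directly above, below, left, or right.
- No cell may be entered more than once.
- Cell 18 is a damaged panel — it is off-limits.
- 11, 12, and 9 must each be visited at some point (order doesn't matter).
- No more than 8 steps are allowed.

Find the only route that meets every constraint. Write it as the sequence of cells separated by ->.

The budget equals the shortest possible length, so every move has to be on a shortest route through the required cells.
Route from 10: right 2 to 12, up 1 to 8, left 3 to 5, down 2 to 13 — 8 moves in all.
Check: all required cells visited; 8 ≤ 8 moves.

10 -> 11 -> 12 -> 8 -> 7 -> 6 -> 5 -> 9 -> 13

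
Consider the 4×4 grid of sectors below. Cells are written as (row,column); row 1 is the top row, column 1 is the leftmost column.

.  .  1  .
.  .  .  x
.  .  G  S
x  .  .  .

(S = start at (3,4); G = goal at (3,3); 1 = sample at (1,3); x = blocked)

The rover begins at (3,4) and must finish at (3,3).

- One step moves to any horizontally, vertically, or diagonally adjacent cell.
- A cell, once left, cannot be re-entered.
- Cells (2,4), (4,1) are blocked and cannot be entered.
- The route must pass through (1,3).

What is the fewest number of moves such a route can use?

4

Any route passes through (1,3) somewhere between (3,4) and (3,3). Summing Chebyshev distances along the two legs ((3,4) → (1,3) → (3,3)) gives a lower bound of 2 + 2 = 4 moves.
A route of 4 moves achieves this: (3,4) → (2,3) → (1,3) → (2,2) → (3,3).
Since 4 matches the lower bound, it is optimal.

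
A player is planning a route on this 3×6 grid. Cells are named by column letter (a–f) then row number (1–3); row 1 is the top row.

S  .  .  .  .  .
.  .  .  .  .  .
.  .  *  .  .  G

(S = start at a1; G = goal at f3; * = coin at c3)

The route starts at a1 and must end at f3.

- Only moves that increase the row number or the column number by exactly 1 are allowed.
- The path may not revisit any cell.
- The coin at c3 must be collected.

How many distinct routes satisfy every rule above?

6

A right/down-only route from a1 to f3 makes exactly 2 down-moves and 5 right-moves in some order.
With no other constraints that would be C(7,2) = 21 routes.
Split at c3 and multiply the segment counts: a1→c3: 6; c3→f3: 1; product = 6.
That gives 6 routes.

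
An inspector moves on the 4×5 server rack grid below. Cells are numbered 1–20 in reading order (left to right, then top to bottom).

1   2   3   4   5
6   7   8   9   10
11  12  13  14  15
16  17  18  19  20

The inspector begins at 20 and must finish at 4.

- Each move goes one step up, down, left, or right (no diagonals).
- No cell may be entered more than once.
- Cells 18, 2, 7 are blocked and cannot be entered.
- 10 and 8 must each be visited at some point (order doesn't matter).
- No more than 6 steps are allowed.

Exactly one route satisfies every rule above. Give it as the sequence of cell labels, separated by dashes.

The 6-move cap with required stops at 10, 8 leaves no slack for detours.
Route from 20: 2× up (reaching 10), 2× left (reaching 8), up to 3, right to 4 — 6 moves in all.
Check: all required cells visited; 6 ≤ 6 moves.

20 - 15 - 10 - 9 - 8 - 3 - 4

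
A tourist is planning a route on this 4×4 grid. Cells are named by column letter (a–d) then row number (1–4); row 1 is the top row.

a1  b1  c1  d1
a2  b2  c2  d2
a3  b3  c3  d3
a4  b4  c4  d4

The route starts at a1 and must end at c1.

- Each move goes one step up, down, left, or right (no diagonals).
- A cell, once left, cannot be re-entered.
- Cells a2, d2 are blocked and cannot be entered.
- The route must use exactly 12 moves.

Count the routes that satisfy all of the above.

Need simple routes of exactly 12 moves from a1 to c1 (Manhattan distance 2, so 5 moves are spent on a detour and 5 undoing it).
Enumerating: a1 b1 b2 b3 a3 a4 b4 c4 d4 d3 c3 c2 c1.
That gives 1 route.

1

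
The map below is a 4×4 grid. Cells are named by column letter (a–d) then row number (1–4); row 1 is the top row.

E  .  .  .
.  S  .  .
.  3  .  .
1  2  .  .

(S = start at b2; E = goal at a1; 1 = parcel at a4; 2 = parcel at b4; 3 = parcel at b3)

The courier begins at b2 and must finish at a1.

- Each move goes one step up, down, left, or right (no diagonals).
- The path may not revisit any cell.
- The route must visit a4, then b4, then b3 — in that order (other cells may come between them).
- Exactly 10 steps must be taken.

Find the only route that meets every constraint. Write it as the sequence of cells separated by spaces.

The waypoints must appear in the order a4, b4, b3, with no cell reused.
Route from b2: left to a2, 2× down (reaching a4), right to b4, up to b3, right to c3, 2× up (reaching c1), 2× left (reaching a1) — 10 moves in all.
Check: order respected (1 at step 3, 2 at step 4, 3 at step 5); 10 moves as required.

b2 a2 a3 a4 b4 b3 c3 c2 c1 b1 a1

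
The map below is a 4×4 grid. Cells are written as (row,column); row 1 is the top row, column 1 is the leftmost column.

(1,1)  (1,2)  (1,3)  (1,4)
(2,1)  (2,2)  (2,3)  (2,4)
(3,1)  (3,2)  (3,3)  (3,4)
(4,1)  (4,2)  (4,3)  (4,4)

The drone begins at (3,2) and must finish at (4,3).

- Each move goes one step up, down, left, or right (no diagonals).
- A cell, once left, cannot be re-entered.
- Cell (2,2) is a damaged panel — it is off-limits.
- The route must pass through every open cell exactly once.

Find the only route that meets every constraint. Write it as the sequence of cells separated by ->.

Need to visit all 15 open cells exactly once, starting at (3,2) and ending at (4,3).
Cell (4,4) has only two open neighbours ((3,4) and (4,3)), so the path must pass straight through it: one of those is the cell it's entered from and the other is where it exits.
Route from (3,2): down 1 to (4,2), left 1 to (4,1), up 3 to (1,1), right 3 to (1,4), down 1 to (2,4), left 1 to (2,3), down 1 to (3,3), right 1 to (3,4), down 1 to (4,4), left 1 to (4,3) — 14 moves in all.
Check: all 15 open cells covered.

(3,2) -> (4,2) -> (4,1) -> (3,1) -> (2,1) -> (1,1) -> (1,2) -> (1,3) -> (1,4) -> (2,4) -> (2,3) -> (3,3) -> (3,4) -> (4,4) -> (4,3)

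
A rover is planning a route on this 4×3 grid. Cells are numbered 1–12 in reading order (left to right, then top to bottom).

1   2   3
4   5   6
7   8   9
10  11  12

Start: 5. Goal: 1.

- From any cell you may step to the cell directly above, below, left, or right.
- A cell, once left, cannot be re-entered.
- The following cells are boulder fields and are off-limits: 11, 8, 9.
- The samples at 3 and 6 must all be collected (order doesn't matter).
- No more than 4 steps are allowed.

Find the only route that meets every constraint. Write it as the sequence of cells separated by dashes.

The budget equals the shortest possible length, so every move has to be on a shortest route through the required cells.
Route from 5: right to 6, up to 3, 2× left (reaching 1) — 4 moves in all.
Check: all required cells visited; 4 ≤ 4 moves.

5 - 6 - 3 - 2 - 1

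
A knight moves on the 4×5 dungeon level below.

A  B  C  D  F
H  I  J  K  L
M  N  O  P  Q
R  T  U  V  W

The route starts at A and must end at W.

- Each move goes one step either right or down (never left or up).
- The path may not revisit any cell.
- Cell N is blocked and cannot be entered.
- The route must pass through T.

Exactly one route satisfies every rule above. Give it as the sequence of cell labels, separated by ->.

Moves only go right or down, so the column and row indices never decrease.
Route from A: 3× down (reaching R), 4× right (reaching W) — 7 moves in all.
Check: all required cells visited.

A -> H -> M -> R -> T -> U -> V -> W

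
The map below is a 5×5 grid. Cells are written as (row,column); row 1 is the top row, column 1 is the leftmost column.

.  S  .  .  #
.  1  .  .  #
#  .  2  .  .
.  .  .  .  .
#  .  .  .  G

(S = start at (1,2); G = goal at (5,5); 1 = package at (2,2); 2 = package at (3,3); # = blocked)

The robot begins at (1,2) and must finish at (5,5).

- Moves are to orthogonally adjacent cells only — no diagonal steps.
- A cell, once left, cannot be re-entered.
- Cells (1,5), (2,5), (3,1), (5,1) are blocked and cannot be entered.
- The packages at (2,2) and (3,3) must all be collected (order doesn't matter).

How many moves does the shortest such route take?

Any route passes through (2,2) and (3,3) in some order between (1,2) and (5,5). Summing Manhattan distances along each leg and taking the cheapest ordering ((1,2) → (2,2) → (3,3) → (5,5)) gives a lower bound of 1 + 2 + 4 = 7 moves.
A route of 7 moves achieves this: (1,2) → (2,2) → (3,2) → (3,3) → (4,3) → (5,3) → (5,4) → (5,5).
Since 7 matches the lower bound, it is optimal.

7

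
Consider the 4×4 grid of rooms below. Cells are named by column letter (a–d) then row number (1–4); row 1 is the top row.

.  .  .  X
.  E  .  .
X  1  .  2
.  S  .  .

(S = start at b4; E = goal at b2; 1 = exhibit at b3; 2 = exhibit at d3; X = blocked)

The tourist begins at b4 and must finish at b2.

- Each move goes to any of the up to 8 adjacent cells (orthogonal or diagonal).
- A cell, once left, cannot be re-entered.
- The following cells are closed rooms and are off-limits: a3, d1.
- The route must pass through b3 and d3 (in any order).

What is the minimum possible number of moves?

Any route passes through b3 and d3 in some order between b4 and b2. Summing Chebyshev distances along each leg and taking the cheapest ordering (b4 → b3 → d3 → b2) gives a lower bound of 1 + 2 + 2 = 5 moves.
A route of 5 moves achieves this: b4 → b3 → c2 → d3 → c3 → b2.
Since 5 matches the lower bound, it is optimal.

5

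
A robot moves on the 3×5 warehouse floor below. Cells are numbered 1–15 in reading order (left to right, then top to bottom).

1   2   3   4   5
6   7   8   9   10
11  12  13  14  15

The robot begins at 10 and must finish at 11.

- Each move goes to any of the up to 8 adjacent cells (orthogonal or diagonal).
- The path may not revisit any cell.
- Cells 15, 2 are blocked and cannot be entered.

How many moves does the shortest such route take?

With diagonal moves allowed, the Chebyshev distance max(|Δrow|,|Δcol|) from 10 to 11 is 4, so at least 4 moves are needed.
A route of 4 moves achieves this: 10 → 4 → 3 → 7 → 11.
Since 4 matches the lower bound, it is optimal.

4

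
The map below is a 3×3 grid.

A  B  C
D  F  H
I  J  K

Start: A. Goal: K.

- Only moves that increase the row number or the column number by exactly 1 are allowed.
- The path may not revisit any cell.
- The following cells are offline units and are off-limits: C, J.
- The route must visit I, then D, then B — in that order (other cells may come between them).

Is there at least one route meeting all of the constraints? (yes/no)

no

D lies above I, so going from I to D would need an upward move — but moves only go right/down, so I cannot be visited before D.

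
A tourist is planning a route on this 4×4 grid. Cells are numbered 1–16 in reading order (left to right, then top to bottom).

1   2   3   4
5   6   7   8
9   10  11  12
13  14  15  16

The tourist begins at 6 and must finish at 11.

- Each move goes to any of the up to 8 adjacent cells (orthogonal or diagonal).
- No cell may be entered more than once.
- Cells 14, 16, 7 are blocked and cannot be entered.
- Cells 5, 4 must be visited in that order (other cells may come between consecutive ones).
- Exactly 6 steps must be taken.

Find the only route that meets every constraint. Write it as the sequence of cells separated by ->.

6 -> 5 -> 2 -> 3 -> 4 -> 8 -> 11

The waypoints must appear in the order 5, 4, with no cell reused.
Route from 6: left to 5, up-right to 2, 2× right (reaching 4), down to 8, down-left to 11 — 6 moves in all.
Check: order respected (5 at step 1, 4 at step 4); 6 moves as required.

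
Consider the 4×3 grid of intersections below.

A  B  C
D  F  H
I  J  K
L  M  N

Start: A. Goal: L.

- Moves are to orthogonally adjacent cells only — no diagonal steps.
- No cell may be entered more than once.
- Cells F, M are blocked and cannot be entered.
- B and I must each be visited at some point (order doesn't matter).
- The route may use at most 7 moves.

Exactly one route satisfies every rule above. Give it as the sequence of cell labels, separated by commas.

A, B, C, H, K, J, I, L

Any route must reach B and I and still end at L within 7 moves, so the order of the required stops is forced.
Route from A: right 2 to C, down 2 to K, left 2 to I, down 1 to L — 7 moves in all.
Check: all required cells visited; 7 ≤ 7 moves.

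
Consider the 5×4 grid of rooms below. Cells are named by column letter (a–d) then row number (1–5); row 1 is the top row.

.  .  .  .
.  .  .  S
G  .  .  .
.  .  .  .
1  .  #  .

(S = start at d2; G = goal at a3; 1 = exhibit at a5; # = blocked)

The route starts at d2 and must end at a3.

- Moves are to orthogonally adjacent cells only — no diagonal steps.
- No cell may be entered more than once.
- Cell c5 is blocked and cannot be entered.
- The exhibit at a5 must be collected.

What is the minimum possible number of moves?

8

Any route passes through a5 somewhere between d2 and a3. Summing Manhattan distances along the two legs (d2 → a5 → a3) gives a lower bound of 6 + 2 = 8 moves.
A route of 8 moves achieves this: d2 → d3 → d4 → c4 → b4 → b5 → a5 → a4 → a3.
Since 8 matches the lower bound, it is optimal.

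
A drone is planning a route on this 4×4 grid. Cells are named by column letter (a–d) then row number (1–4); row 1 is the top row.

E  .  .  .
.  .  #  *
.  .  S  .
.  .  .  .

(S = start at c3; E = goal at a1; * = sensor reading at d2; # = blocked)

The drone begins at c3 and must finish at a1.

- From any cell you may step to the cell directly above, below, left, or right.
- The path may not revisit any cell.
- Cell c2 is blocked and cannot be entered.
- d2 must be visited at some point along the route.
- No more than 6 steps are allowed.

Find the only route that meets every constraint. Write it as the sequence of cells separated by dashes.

c3 - d3 - d2 - d1 - c1 - b1 - a1

Any route must reach d2 and still end at a1 within 6 moves, so the order of the required stops is forced.
Route from c3: right 1 to d3, up 2 to d1, left 3 to a1 — 6 moves in all.
Check: all required cells visited; 6 ≤ 6 moves.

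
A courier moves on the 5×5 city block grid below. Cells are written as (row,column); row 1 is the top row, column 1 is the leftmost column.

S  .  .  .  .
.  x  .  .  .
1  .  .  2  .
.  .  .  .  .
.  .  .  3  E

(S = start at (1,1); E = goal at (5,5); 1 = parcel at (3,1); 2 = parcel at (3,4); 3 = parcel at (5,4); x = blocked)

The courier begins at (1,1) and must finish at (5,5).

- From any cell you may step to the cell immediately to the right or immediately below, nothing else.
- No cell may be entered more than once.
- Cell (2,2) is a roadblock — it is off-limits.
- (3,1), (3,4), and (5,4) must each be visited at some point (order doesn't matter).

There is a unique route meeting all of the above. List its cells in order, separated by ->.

Moves only go right or down, so the column and row indices never decrease.
Route from (1,1): down 2 to (3,1), right 3 to (3,4), down 2 to (5,4), right 1 to (5,5) — 8 moves in all.
Check: all required cells visited.

(1,1) -> (2,1) -> (3,1) -> (3,2) -> (3,3) -> (3,4) -> (4,4) -> (5,4) -> (5,5)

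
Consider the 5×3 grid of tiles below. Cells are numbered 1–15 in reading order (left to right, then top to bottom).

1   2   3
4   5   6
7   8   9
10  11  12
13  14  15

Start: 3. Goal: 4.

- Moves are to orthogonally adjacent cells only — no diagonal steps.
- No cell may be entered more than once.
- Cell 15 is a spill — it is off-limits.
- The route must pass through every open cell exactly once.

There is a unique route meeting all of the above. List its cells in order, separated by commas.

3, 6, 9, 12, 11, 14, 13, 10, 7, 8, 5, 2, 1, 4

Need to visit all 14 open cells exactly once, starting at 3 and ending at 4.
Cell 13 has only two open neighbours (10 and 14), so the path must pass straight through it: one of those is the cell it's entered from and the other is where it exits.
Route from 3: 3× down (reaching 12), left to 11, down to 14, left to 13, 2× up (reaching 7), right to 8, 2× up (reaching 2), left to 1, down to 4 — 13 moves in all.
Check: all 14 open cells covered.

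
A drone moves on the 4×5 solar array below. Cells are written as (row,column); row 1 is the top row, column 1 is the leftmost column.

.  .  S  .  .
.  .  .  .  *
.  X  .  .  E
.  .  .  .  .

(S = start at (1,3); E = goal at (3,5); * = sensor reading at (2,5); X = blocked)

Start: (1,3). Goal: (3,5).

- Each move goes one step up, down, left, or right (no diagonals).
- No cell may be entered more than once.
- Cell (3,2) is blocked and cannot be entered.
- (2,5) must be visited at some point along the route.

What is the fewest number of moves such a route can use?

4

Any route passes through (2,5) somewhere between (1,3) and (3,5). Summing Manhattan distances along the two legs ((1,3) → (2,5) → (3,5)) gives a lower bound of 3 + 1 = 4 moves.
A route of 4 moves achieves this: (1,3) → (2,3) → (2,4) → (2,5) → (3,5).
Since 4 matches the lower bound, it is optimal.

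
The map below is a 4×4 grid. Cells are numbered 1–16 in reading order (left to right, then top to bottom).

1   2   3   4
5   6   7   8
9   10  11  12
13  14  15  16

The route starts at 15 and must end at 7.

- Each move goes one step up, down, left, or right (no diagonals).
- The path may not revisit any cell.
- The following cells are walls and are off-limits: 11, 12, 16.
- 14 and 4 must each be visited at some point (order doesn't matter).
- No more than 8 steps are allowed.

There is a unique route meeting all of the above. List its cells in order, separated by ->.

15 -> 14 -> 10 -> 6 -> 2 -> 3 -> 4 -> 8 -> 7

Any route must reach 14 and 4 and still end at 7 within 8 moves, so the order of the required stops is forced.
Route from 15: left to 14, 3× up (reaching 2), 2× right (reaching 4), down to 8, left to 7 — 8 moves in all.
Check: all required cells visited; 8 ≤ 8 moves.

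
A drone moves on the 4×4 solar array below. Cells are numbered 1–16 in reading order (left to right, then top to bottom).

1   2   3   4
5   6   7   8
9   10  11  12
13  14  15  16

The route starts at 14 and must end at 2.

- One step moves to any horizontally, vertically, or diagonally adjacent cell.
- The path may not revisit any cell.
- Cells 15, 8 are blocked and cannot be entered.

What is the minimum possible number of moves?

3

With diagonal moves allowed, the Chebyshev distance max(|Δrow|,|Δcol|) from 14 to 2 is 3, so at least 3 moves are needed.
A route of 3 moves achieves this: 14 → 9 → 5 → 2.
Since 3 matches the lower bound, it is optimal.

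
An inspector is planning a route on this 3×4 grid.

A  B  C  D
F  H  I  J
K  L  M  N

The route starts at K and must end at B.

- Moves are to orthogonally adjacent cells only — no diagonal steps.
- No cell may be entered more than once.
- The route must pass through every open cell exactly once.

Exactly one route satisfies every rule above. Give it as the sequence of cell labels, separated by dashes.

K - L - M - N - J - D - C - I - H - F - A - B

Need to visit all 12 open cells exactly once, starting at K and ending at B.
Cell D has only two open neighbours (J and C), so the path must pass straight through it: one of those is the cell it's entered from and the other is where it exits.
Route from K: right 3 to N, up 2 to D, left 1 to C, down 1 to I, left 2 to F, up 1 to A, right 1 to B — 11 moves in all.
Check: all 12 open cells covered.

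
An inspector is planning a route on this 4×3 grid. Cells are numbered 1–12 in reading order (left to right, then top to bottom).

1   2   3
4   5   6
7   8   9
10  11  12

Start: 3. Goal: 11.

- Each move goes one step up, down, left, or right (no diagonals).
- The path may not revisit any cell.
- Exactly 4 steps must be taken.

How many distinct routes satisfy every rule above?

4

Need simple routes of exactly 4 moves from 3 to 11 (Manhattan distance 4, so 0 moves are spent on a detour and 0 undoing it).
Enumerating: 3 6 9 12 11 | 3 6 9 8 11 | 3 6 5 8 11 | 3 2 5 8 11.
That gives 4 routes.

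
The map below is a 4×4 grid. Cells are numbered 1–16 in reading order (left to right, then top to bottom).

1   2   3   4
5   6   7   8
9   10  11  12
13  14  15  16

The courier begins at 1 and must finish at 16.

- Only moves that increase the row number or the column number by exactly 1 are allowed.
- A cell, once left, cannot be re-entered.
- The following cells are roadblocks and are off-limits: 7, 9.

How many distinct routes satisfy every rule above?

A right/down-only route from 1 to 16 makes exactly 3 down-moves and 3 right-moves in some order.
With no other constraints that would be C(6,3) = 20 routes.
Subtract routes through each blocked cell (inclusion–exclusion for overlaps): − through 7: 9 − through 9: 4 → 7.
That gives 7 routes.

7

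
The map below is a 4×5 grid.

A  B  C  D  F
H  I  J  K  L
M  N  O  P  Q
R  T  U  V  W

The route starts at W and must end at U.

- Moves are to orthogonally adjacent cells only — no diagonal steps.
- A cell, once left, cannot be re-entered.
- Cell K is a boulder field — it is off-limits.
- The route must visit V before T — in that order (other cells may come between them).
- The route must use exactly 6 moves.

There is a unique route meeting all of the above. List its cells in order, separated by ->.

W -> V -> P -> O -> N -> T -> U

The waypoints must appear in the order V, T, with no cell reused.
Route from W: left to V, up to P, 2× left (reaching N), down to T, right to U — 6 moves in all.
Check: order respected (V at step 1, T at step 5); 6 moves as required.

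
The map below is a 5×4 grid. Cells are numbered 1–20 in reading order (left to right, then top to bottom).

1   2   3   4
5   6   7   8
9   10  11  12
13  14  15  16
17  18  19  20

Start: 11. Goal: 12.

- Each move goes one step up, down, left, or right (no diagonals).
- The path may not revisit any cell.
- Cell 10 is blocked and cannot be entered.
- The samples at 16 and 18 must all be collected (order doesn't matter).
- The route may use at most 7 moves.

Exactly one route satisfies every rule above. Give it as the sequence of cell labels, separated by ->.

11 -> 15 -> 14 -> 18 -> 19 -> 20 -> 16 -> 12

Any route must reach 16 and 18 and still end at 12 within 7 moves, so the order of the required stops is forced.
Route from 11: down 1 to 15, left 1 to 14, down 1 to 18, right 2 to 20, up 2 to 12 — 7 moves in all.
Check: all required cells visited; 7 ≤ 7 moves.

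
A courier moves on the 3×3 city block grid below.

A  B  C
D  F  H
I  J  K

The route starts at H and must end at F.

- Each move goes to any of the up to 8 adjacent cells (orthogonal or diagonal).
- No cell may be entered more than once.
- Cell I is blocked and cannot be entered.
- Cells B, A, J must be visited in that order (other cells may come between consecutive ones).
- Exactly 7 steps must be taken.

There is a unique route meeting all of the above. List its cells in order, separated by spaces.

H C B A D J K F

The waypoints must appear in the order B, A, J, with no cell reused.
Route from H: up to C, 2× left (reaching A), down to D, down-right to J, right to K, up-left to F — 7 moves in all.
Check: order respected (B at step 2, A at step 3, J at step 5); 7 moves as required.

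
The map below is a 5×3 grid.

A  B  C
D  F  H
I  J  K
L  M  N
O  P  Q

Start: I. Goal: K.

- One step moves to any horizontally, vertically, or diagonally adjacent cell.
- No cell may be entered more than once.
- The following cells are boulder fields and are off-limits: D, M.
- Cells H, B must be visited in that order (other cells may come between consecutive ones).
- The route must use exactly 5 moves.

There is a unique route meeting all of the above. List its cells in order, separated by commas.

The waypoints must appear in the order H, B, with no cell reused.
Route from I: right to J, up-right to H, up-left to B, down to F, down-right to K — 5 moves in all.
Check: order respected (H at step 2, B at step 3); 5 moves as required.

I, J, H, B, F, K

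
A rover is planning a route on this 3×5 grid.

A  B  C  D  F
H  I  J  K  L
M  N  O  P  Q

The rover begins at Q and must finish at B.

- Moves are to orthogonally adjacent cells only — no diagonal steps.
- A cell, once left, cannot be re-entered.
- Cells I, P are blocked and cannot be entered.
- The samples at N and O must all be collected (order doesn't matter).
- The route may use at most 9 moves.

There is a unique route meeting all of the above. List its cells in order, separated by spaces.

Q L K J O N M H A B

The budget equals the shortest possible length, so every move has to be on a shortest route through the required cells.
Route from Q: up 1 to L, left 2 to J, down 1 to O, left 2 to M, up 2 to A, right 1 to B — 9 moves in all.
Check: all required cells visited; 9 ≤ 9 moves.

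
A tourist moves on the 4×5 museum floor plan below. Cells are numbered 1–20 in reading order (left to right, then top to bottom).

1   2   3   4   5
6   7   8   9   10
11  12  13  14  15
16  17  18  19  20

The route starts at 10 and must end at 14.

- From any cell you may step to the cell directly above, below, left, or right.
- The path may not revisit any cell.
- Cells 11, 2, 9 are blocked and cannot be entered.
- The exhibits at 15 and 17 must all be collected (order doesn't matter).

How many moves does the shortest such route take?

8

Any route passes through 15 and 17 in some order between 10 and 14. Summing Manhattan distances along each leg and taking the cheapest ordering (10 → 15 → 17 → 14) gives a lower bound of 1 + 4 + 3 = 8 moves.
A route of 8 moves achieves this: 10 → 15 → 20 → 19 → 18 → 17 → 12 → 13 → 14.
Since 8 matches the lower bound, it is optimal.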